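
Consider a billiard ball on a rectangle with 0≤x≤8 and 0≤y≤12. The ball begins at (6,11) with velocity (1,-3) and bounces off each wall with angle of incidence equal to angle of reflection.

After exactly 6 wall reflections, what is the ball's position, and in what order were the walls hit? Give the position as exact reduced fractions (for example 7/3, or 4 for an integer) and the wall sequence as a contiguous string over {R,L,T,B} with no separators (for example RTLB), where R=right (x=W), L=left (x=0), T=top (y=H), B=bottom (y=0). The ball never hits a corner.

1. t=2 → R at (8,5); v=(-1,-3)
2. t=5/3 → B at (19/3,0); v=(-1,3)
3. t=4 → T at (7/3,12); v=(-1,-3)
4. t=7/3 → L at (0,5); v=(1,-3)
5. t=5/3 → B at (5/3,0); v=(1,3)
6. t=4 → T at (17/3,12); v=(1,-3)

Final position: (17/3,12)
Wall sequence: RBTLBT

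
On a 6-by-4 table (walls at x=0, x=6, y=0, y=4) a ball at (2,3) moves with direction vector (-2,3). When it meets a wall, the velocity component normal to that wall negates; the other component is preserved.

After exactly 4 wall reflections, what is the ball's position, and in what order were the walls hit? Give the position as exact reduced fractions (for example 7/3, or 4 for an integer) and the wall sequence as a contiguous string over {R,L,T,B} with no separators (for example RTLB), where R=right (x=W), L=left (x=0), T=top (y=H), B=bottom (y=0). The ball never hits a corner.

Final position: (4,4)
Wall sequence: TLBT

1. t=1/3 → T at (4/3,4); v=(-2,-3)
2. t=2/3 → L at (0,2); v=(2,-3)
3. t=2/3 → B at (4/3,0); v=(2,3)
4. t=4/3 → T at (4,4); v=(2,-3)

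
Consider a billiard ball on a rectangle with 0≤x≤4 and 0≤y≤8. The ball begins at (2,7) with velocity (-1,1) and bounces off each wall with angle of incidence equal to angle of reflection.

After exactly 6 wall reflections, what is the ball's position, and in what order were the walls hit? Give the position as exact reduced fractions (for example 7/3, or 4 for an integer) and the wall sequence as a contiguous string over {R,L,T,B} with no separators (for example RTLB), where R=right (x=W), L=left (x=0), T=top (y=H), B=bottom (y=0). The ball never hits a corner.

1. t=1 → T at (1,8); v=(-1,-1)
2. t=1 → L at (0,7); v=(1,-1)
3. t=4 → R at (4,3); v=(-1,-1)
4. t=3 → B at (1,0); v=(-1,1)
5. t=1 → L at (0,1); v=(1,1)
6. t=4 → R at (4,5); v=(-1,1)

Final position: (4,5)
Wall sequence: TLRBLR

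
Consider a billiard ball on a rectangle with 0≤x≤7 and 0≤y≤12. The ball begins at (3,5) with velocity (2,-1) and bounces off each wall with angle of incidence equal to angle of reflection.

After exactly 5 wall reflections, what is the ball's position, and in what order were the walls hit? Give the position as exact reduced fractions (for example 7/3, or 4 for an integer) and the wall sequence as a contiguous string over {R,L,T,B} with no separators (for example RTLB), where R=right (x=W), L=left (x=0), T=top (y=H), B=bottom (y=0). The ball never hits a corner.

Final position: (0,15/2)
Wall sequence: RBLRL

1. t=2 → R at (7,3); v=(-2,-1)
2. t=3 → B at (1,0); v=(-2,1)
3. t=1/2 → L at (0,1/2); v=(2,1)
4. t=7/2 → R at (7,4); v=(-2,1)
5. t=7/2 → L at (0,15/2); v=(2,1)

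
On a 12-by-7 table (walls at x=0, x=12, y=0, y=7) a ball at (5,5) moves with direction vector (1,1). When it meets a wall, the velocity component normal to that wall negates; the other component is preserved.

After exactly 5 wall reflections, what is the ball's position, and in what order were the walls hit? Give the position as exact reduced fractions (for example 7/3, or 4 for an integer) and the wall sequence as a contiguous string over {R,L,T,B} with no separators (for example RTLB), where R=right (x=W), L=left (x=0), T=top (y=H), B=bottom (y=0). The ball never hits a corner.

1. t=2 → T at (7,7); v=(1,-1)
2. t=5 → R at (12,2); v=(-1,-1)
3. t=2 → B at (10,0); v=(-1,1)
4. t=7 → T at (3,7); v=(-1,-1)
5. t=3 → L at (0,4); v=(1,-1)

Final position: (0,4)
Wall sequence: TRBTL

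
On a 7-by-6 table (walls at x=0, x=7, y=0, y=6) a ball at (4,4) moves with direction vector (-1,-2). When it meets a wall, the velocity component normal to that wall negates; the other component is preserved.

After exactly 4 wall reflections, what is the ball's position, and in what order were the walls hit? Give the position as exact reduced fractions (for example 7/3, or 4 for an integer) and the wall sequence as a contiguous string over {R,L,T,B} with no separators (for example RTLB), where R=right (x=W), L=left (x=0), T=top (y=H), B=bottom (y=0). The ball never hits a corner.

1. t=2 → B at (2,0); v=(-1,2)
2. t=2 → L at (0,4); v=(1,2)
3. t=1 → T at (1,6); v=(1,-2)
4. t=3 → B at (4,0); v=(1,2)

Final position: (4,0)
Wall sequence: BLTB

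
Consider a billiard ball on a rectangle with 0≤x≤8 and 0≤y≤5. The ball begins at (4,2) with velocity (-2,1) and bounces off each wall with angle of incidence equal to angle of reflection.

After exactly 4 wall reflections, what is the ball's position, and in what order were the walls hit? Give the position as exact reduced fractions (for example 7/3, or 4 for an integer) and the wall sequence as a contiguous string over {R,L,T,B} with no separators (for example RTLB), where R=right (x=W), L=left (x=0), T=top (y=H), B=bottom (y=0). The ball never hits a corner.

Final position: (4,0)
Wall sequence: LTRB

1. t=2 → L at (0,4); v=(2,1)
2. t=1 → T at (2,5); v=(2,-1)
3. t=3 → R at (8,2); v=(-2,-1)
4. t=2 → B at (4,0); v=(-2,1)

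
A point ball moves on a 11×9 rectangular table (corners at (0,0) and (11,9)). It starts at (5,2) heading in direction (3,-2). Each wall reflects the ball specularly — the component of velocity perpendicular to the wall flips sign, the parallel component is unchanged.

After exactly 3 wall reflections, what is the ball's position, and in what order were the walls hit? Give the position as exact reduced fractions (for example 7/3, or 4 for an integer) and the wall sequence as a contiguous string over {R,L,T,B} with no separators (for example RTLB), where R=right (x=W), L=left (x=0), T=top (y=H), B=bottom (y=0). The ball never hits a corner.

1. t=1 → B at (8,0); v=(3,2)
2. t=1 → R at (11,2); v=(-3,2)
3. t=7/2 → T at (1/2,9); v=(-3,-2)

Final position: (1/2,9)
Wall sequence: BRT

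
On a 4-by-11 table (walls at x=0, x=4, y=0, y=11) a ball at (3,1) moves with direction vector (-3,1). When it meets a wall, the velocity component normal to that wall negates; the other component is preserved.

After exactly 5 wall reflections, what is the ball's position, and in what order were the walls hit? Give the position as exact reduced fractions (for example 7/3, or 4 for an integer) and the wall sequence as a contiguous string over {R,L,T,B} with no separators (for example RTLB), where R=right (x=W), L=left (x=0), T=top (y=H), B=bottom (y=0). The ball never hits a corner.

Final position: (0,22/3)
Wall sequence: LRLRL

1. t=1 → L at (0,2); v=(3,1)
2. t=4/3 → R at (4,10/3); v=(-3,1)
3. t=4/3 → L at (0,14/3); v=(3,1)
4. t=4/3 → R at (4,6); v=(-3,1)
5. t=4/3 → L at (0,22/3); v=(3,1)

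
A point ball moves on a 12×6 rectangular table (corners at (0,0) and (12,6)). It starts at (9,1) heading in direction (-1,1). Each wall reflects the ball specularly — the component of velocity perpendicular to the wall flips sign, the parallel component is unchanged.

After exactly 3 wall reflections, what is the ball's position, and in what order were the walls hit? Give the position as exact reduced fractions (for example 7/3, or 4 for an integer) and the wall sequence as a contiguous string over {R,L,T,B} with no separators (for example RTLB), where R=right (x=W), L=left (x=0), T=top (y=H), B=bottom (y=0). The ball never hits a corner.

1. t=5 → T at (4,6); v=(-1,-1)
2. t=4 → L at (0,2); v=(1,-1)
3. t=2 → B at (2,0); v=(1,1)

Final position: (2,0)
Wall sequence: TLB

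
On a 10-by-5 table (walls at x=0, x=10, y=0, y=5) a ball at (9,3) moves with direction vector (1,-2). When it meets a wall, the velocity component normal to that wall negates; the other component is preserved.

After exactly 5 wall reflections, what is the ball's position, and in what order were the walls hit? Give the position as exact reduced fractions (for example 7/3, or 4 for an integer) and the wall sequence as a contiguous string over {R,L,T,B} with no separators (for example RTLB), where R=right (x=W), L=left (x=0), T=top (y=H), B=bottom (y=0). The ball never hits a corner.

1. t=1 → R at (10,1); v=(-1,-2)
2. t=1/2 → B at (19/2,0); v=(-1,2)
3. t=5/2 → T at (7,5); v=(-1,-2)
4. t=5/2 → B at (9/2,0); v=(-1,2)
5. t=5/2 → T at (2,5); v=(-1,-2)

Final position: (2,5)
Wall sequence: RBTBT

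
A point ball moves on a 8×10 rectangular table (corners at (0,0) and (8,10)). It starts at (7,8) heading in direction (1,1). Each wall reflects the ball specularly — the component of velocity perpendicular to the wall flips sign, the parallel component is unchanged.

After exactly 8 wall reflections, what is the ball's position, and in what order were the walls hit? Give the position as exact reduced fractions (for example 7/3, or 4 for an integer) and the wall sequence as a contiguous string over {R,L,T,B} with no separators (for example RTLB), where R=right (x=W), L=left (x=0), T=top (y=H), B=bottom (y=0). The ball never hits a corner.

Final position: (7,0)
Wall sequence: RTLBRTLB

1. t=1 → R at (8,9); v=(-1,1)
2. t=1 → T at (7,10); v=(-1,-1)
3. t=7 → L at (0,3); v=(1,-1)
4. t=3 → B at (3,0); v=(1,1)
5. t=5 → R at (8,5); v=(-1,1)
6. t=5 → T at (3,10); v=(-1,-1)
7. t=3 → L at (0,7); v=(1,-1)
8. t=7 → B at (7,0); v=(1,1)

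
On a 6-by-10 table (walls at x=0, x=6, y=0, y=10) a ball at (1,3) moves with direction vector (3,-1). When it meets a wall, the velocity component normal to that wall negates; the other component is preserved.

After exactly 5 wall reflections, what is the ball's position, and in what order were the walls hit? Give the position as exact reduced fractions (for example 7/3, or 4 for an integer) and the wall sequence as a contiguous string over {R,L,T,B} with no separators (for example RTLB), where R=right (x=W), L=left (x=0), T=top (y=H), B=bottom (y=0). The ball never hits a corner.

1. t=5/3 → R at (6,4/3); v=(-3,-1)
2. t=4/3 → B at (2,0); v=(-3,1)
3. t=2/3 → L at (0,2/3); v=(3,1)
4. t=2 → R at (6,8/3); v=(-3,1)
5. t=2 → L at (0,14/3); v=(3,1)

Final position: (0,14/3)
Wall sequence: RBLRL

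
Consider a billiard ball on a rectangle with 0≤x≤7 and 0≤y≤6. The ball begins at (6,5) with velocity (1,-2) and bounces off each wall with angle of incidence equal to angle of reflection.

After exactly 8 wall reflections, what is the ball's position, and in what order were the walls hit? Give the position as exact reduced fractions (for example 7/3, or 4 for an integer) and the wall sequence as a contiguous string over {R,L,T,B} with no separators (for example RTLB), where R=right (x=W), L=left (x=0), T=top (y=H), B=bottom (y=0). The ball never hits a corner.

Final position: (7,1)
Wall sequence: RBTLBTBR

1. t=1 → R at (7,3); v=(-1,-2)
2. t=3/2 → B at (11/2,0); v=(-1,2)
3. t=3 → T at (5/2,6); v=(-1,-2)
4. t=5/2 → L at (0,1); v=(1,-2)
5. t=1/2 → B at (1/2,0); v=(1,2)
6. t=3 → T at (7/2,6); v=(1,-2)
7. t=3 → B at (13/2,0); v=(1,2)
8. t=1/2 → R at (7,1); v=(-1,2)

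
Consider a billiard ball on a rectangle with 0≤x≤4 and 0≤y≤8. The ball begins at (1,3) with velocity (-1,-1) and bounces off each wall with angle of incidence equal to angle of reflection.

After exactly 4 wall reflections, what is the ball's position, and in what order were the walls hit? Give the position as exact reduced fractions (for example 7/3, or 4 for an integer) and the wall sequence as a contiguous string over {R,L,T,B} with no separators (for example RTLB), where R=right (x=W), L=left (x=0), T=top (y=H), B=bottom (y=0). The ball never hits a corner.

1. t=1 → L at (0,2); v=(1,-1)
2. t=2 → B at (2,0); v=(1,1)
3. t=2 → R at (4,2); v=(-1,1)
4. t=4 → L at (0,6); v=(1,1)

Final position: (0,6)
Wall sequence: LBRL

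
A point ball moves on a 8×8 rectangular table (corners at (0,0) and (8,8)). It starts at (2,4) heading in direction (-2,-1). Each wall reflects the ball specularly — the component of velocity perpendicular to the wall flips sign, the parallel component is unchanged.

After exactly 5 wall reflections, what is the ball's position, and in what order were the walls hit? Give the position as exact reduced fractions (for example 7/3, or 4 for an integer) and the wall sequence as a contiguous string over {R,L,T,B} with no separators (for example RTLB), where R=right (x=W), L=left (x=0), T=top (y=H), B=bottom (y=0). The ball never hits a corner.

1. t=1 → L at (0,3); v=(2,-1)
2. t=3 → B at (6,0); v=(2,1)
3. t=1 → R at (8,1); v=(-2,1)
4. t=4 → L at (0,5); v=(2,1)
5. t=3 → T at (6,8); v=(2,-1)

Final position: (6,8)
Wall sequence: LBRLT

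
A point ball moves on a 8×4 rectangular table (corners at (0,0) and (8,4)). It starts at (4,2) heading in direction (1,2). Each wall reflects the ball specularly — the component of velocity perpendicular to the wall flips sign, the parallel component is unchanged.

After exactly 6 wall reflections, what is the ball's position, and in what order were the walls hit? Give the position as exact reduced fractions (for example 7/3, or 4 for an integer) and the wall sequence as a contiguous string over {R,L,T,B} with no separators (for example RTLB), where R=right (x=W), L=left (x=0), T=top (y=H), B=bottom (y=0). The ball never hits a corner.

Final position: (3,4)
Wall sequence: TBRTBT

1. t=1 → T at (5,4); v=(1,-2)
2. t=2 → B at (7,0); v=(1,2)
3. t=1 → R at (8,2); v=(-1,2)
4. t=1 → T at (7,4); v=(-1,-2)
5. t=2 → B at (5,0); v=(-1,2)
6. t=2 → T at (3,4); v=(-1,-2)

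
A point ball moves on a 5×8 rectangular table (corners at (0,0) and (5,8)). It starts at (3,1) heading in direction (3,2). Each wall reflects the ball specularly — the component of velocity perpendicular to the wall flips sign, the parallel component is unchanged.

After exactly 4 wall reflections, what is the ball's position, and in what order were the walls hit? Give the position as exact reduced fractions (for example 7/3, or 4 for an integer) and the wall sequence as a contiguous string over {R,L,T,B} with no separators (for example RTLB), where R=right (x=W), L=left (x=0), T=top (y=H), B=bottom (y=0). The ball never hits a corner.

Final position: (5,7)
Wall sequence: RLTR

1. t=2/3 → R at (5,7/3); v=(-3,2)
2. t=5/3 → L at (0,17/3); v=(3,2)
3. t=7/6 → T at (7/2,8); v=(3,-2)
4. t=1/2 → R at (5,7); v=(-3,-2)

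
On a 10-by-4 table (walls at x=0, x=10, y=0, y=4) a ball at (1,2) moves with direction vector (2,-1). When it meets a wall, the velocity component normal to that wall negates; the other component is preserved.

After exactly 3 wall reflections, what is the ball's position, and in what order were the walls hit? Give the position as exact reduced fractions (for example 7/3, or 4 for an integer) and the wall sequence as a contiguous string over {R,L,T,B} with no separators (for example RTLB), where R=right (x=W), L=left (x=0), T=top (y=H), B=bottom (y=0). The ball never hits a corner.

1. t=2 → B at (5,0); v=(2,1)
2. t=5/2 → R at (10,5/2); v=(-2,1)
3. t=3/2 → T at (7,4); v=(-2,-1)

Final position: (7,4)
Wall sequence: BRT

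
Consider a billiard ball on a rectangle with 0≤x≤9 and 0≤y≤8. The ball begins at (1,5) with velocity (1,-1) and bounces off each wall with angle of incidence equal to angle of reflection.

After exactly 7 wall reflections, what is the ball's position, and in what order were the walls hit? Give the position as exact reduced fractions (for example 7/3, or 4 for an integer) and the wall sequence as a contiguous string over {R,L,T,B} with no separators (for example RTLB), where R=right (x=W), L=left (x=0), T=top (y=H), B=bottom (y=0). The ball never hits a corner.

1. t=5 → B at (6,0); v=(1,1)
2. t=3 → R at (9,3); v=(-1,1)
3. t=5 → T at (4,8); v=(-1,-1)
4. t=4 → L at (0,4); v=(1,-1)
5. t=4 → B at (4,0); v=(1,1)
6. t=5 → R at (9,5); v=(-1,1)
7. t=3 → T at (6,8); v=(-1,-1)

Final position: (6,8)
Wall sequence: BRTLBRT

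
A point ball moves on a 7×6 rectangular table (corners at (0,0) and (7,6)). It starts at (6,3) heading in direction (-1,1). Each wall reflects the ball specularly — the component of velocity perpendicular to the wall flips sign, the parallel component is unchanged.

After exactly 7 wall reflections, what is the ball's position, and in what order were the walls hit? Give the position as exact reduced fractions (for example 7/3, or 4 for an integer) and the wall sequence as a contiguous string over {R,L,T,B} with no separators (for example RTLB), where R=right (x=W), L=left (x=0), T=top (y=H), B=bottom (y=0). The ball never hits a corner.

Final position: (1,0)
Wall sequence: TLBRTLB

1. t=3 → T at (3,6); v=(-1,-1)
2. t=3 → L at (0,3); v=(1,-1)
3. t=3 → B at (3,0); v=(1,1)
4. t=4 → R at (7,4); v=(-1,1)
5. t=2 → T at (5,6); v=(-1,-1)
6. t=5 → L at (0,1); v=(1,-1)
7. t=1 → B at (1,0); v=(1,1)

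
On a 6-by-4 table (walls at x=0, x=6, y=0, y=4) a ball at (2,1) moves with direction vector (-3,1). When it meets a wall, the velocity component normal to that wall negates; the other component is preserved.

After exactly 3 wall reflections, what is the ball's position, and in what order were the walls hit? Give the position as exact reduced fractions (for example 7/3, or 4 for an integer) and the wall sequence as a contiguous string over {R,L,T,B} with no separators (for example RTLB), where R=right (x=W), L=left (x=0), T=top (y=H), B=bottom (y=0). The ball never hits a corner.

Final position: (5,4)
Wall sequence: LRT

1. t=2/3 → L at (0,5/3); v=(3,1)
2. t=2 → R at (6,11/3); v=(-3,1)
3. t=1/3 → T at (5,4); v=(-3,-1)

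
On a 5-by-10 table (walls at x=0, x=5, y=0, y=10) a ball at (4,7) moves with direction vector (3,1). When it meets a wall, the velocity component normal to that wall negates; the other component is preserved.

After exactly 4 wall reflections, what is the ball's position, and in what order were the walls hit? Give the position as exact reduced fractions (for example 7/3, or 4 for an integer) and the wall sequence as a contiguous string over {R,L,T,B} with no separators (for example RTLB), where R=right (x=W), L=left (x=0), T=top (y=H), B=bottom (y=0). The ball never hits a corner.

Final position: (5,28/3)
Wall sequence: RLTR

1. t=1/3 → R at (5,22/3); v=(-3,1)
2. t=5/3 → L at (0,9); v=(3,1)
3. t=1 → T at (3,10); v=(3,-1)
4. t=2/3 → R at (5,28/3); v=(-3,-1)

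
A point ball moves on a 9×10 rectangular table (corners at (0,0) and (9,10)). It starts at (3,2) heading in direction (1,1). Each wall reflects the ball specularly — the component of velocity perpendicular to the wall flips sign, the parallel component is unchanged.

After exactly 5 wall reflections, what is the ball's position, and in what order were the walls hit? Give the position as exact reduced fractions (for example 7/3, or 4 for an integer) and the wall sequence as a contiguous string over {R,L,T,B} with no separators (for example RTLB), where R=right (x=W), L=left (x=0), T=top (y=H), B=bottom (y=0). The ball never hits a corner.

Final position: (9,6)
Wall sequence: RTLBR

1. t=6 → R at (9,8); v=(-1,1)
2. t=2 → T at (7,10); v=(-1,-1)
3. t=7 → L at (0,3); v=(1,-1)
4. t=3 → B at (3,0); v=(1,1)
5. t=6 → R at (9,6); v=(-1,1)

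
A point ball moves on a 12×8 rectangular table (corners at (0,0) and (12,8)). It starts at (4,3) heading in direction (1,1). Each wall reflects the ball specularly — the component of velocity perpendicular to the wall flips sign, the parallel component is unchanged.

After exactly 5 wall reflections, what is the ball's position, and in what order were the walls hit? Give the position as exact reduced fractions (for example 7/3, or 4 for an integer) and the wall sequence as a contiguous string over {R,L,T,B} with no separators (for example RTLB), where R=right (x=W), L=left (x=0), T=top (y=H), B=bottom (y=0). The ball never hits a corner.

1. t=5 → T at (9,8); v=(1,-1)
2. t=3 → R at (12,5); v=(-1,-1)
3. t=5 → B at (7,0); v=(-1,1)
4. t=7 → L at (0,7); v=(1,1)
5. t=1 → T at (1,8); v=(1,-1)

Final position: (1,8)
Wall sequence: TRBLT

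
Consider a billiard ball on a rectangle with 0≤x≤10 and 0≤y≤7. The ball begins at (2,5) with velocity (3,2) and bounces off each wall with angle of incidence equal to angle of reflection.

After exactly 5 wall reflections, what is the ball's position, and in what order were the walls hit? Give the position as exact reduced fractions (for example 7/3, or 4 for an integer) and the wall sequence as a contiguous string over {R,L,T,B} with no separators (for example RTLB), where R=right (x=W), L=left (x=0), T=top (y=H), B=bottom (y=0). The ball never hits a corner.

1. t=1 → T at (5,7); v=(3,-2)
2. t=5/3 → R at (10,11/3); v=(-3,-2)
3. t=11/6 → B at (9/2,0); v=(-3,2)
4. t=3/2 → L at (0,3); v=(3,2)
5. t=2 → T at (6,7); v=(3,-2)

Final position: (6,7)
Wall sequence: TRBLT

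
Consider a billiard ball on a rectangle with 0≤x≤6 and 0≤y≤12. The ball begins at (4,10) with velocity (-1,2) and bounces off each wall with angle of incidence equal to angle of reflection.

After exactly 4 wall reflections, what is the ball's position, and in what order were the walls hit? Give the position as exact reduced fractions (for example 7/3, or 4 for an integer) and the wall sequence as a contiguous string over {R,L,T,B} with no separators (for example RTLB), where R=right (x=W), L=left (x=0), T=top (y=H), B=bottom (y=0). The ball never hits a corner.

1. t=1 → T at (3,12); v=(-1,-2)
2. t=3 → L at (0,6); v=(1,-2)
3. t=3 → B at (3,0); v=(1,2)
4. t=3 → R at (6,6); v=(-1,2)

Final position: (6,6)
Wall sequence: TLBR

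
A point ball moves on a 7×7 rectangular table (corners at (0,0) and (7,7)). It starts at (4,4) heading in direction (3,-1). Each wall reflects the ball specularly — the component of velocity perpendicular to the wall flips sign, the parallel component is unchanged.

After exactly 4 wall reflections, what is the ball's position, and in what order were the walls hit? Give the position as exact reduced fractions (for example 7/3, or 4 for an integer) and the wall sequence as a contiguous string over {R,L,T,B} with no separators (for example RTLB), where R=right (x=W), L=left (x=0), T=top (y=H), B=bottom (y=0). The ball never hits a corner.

Final position: (7,5/3)
Wall sequence: RLBR

1. t=1 → R at (7,3); v=(-3,-1)
2. t=7/3 → L at (0,2/3); v=(3,-1)
3. t=2/3 → B at (2,0); v=(3,1)
4. t=5/3 → R at (7,5/3); v=(-3,1)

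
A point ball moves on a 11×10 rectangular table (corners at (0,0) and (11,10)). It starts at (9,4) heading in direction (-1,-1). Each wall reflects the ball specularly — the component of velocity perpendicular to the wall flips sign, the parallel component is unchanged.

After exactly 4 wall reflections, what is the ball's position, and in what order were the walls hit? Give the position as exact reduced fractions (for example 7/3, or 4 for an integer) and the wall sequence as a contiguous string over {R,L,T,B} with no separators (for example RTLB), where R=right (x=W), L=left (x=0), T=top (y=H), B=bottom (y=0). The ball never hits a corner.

Final position: (11,4)
Wall sequence: BLTR

1. t=4 → B at (5,0); v=(-1,1)
2. t=5 → L at (0,5); v=(1,1)
3. t=5 → T at (5,10); v=(1,-1)
4. t=6 → R at (11,4); v=(-1,-1)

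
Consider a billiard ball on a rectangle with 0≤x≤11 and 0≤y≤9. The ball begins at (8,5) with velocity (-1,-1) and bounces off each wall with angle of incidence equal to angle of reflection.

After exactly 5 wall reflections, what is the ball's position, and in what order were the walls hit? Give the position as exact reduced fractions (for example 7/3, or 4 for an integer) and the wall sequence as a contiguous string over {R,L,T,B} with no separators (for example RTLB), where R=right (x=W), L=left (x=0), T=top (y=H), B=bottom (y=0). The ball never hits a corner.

1. t=5 → B at (3,0); v=(-1,1)
2. t=3 → L at (0,3); v=(1,1)
3. t=6 → T at (6,9); v=(1,-1)
4. t=5 → R at (11,4); v=(-1,-1)
5. t=4 → B at (7,0); v=(-1,1)

Final position: (7,0)
Wall sequence: BLTRB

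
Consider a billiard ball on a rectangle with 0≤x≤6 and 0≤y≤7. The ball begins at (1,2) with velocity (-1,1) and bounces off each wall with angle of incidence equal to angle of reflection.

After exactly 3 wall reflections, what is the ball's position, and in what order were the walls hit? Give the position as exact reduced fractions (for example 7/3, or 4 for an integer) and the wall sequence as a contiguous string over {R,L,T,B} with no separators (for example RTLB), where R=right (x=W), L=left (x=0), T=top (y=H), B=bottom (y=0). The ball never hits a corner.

1. t=1 → L at (0,3); v=(1,1)
2. t=4 → T at (4,7); v=(1,-1)
3. t=2 → R at (6,5); v=(-1,-1)

Final position: (6,5)
Wall sequence: LTR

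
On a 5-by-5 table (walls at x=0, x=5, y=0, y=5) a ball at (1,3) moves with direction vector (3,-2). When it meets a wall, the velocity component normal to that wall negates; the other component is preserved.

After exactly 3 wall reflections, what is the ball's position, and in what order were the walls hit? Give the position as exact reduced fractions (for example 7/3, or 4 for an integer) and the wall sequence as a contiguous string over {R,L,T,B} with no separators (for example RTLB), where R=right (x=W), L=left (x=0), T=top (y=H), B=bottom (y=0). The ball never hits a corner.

1. t=4/3 → R at (5,1/3); v=(-3,-2)
2. t=1/6 → B at (9/2,0); v=(-3,2)
3. t=3/2 → L at (0,3); v=(3,2)

Final position: (0,3)
Wall sequence: RBL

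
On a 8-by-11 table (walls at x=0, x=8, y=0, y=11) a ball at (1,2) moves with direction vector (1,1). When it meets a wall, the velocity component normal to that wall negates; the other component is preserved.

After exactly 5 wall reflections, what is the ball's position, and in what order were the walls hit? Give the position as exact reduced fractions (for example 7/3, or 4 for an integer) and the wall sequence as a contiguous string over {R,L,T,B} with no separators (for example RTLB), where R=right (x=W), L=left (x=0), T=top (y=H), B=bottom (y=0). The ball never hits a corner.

Final position: (8,3)
Wall sequence: RTLBR

1. t=7 → R at (8,9); v=(-1,1)
2. t=2 → T at (6,11); v=(-1,-1)
3. t=6 → L at (0,5); v=(1,-1)
4. t=5 → B at (5,0); v=(1,1)
5. t=3 → R at (8,3); v=(-1,1)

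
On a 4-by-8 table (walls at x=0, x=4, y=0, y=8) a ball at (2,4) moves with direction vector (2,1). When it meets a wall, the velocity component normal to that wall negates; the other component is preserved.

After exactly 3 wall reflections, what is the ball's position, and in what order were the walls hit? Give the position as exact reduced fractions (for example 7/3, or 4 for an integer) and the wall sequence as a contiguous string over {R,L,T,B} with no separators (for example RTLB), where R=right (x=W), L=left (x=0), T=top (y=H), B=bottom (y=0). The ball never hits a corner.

1. t=1 → R at (4,5); v=(-2,1)
2. t=2 → L at (0,7); v=(2,1)
3. t=1 → T at (2,8); v=(2,-1)

Final position: (2,8)
Wall sequence: RLT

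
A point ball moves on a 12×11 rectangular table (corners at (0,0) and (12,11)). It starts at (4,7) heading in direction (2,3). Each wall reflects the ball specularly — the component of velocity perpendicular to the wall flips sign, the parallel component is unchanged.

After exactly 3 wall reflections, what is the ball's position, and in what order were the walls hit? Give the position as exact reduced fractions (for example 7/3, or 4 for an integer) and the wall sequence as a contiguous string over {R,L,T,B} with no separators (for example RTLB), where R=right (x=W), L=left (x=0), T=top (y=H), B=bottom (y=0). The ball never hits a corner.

1. t=4/3 → T at (20/3,11); v=(2,-3)
2. t=8/3 → R at (12,3); v=(-2,-3)
3. t=1 → B at (10,0); v=(-2,3)

Final position: (10,0)
Wall sequence: TRB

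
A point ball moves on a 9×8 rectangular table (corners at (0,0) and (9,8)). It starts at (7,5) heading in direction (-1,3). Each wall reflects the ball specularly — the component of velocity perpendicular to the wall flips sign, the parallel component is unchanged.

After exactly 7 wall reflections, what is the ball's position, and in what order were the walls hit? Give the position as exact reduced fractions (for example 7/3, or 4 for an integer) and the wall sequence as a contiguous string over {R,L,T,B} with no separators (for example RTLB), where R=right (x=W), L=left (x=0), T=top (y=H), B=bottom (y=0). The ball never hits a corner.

1. t=1 → T at (6,8); v=(-1,-3)
2. t=8/3 → B at (10/3,0); v=(-1,3)
3. t=8/3 → T at (2/3,8); v=(-1,-3)
4. t=2/3 → L at (0,6); v=(1,-3)
5. t=2 → B at (2,0); v=(1,3)
6. t=8/3 → T at (14/3,8); v=(1,-3)
7. t=8/3 → B at (22/3,0); v=(1,3)

Final position: (22/3,0)
Wall sequence: TBTLBTB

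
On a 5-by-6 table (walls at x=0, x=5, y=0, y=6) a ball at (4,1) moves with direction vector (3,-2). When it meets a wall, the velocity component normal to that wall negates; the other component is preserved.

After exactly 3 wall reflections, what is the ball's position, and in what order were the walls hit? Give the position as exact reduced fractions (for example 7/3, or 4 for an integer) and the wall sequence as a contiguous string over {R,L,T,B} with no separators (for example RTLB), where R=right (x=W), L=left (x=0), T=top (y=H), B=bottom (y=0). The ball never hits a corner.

1. t=1/3 → R at (5,1/3); v=(-3,-2)
2. t=1/6 → B at (9/2,0); v=(-3,2)
3. t=3/2 → L at (0,3); v=(3,2)

Final position: (0,3)
Wall sequence: RBL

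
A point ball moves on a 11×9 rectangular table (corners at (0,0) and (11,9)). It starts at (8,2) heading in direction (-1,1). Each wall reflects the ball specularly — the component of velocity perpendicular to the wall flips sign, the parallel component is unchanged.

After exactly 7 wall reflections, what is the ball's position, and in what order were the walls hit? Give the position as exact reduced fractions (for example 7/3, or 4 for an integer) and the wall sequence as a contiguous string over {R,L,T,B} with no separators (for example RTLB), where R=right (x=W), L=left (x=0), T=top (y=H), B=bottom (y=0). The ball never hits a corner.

Final position: (4,0)
Wall sequence: TLBRTLB

1. t=7 → T at (1,9); v=(-1,-1)
2. t=1 → L at (0,8); v=(1,-1)
3. t=8 → B at (8,0); v=(1,1)
4. t=3 → R at (11,3); v=(-1,1)
5. t=6 → T at (5,9); v=(-1,-1)
6. t=5 → L at (0,4); v=(1,-1)
7. t=4 → B at (4,0); v=(1,1)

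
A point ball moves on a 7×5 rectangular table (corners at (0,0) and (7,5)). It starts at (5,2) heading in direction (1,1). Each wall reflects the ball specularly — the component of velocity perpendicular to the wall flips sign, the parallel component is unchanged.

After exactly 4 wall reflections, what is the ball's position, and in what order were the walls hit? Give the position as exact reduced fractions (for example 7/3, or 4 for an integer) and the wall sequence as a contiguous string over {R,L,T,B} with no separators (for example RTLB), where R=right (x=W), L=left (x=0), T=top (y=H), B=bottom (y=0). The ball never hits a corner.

Final position: (0,1)
Wall sequence: RTBL

1. t=2 → R at (7,4); v=(-1,1)
2. t=1 → T at (6,5); v=(-1,-1)
3. t=5 → B at (1,0); v=(-1,1)
4. t=1 → L at (0,1); v=(1,1)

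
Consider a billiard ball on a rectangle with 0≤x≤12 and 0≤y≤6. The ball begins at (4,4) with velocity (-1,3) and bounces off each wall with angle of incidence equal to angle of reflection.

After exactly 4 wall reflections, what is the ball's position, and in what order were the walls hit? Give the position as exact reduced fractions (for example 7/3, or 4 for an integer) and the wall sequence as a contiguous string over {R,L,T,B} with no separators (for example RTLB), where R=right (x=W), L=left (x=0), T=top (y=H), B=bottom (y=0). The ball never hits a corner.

Final position: (2/3,6)
Wall sequence: TBLT

1. t=2/3 → T at (10/3,6); v=(-1,-3)
2. t=2 → B at (4/3,0); v=(-1,3)
3. t=4/3 → L at (0,4); v=(1,3)
4. t=2/3 → T at (2/3,6); v=(1,-3)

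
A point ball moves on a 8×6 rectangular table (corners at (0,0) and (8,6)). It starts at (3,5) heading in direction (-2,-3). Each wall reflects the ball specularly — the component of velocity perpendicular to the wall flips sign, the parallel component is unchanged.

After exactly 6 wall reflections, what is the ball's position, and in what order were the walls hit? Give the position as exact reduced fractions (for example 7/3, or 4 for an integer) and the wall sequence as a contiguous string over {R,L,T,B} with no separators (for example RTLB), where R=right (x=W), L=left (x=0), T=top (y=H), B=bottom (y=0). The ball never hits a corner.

Final position: (11/3,6)
Wall sequence: LBTRBT

1. t=3/2 → L at (0,1/2); v=(2,-3)
2. t=1/6 → B at (1/3,0); v=(2,3)
3. t=2 → T at (13/3,6); v=(2,-3)
4. t=11/6 → R at (8,1/2); v=(-2,-3)
5. t=1/6 → B at (23/3,0); v=(-2,3)
6. t=2 → T at (11/3,6); v=(-2,-3)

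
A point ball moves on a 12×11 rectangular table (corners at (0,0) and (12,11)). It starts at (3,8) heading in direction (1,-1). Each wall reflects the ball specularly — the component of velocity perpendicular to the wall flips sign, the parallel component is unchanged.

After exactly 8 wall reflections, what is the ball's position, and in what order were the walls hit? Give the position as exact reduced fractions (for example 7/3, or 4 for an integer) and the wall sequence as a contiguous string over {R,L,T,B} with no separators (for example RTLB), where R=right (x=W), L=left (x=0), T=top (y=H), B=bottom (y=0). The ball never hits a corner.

1. t=8 → B at (11,0); v=(1,1)
2. t=1 → R at (12,1); v=(-1,1)
3. t=10 → T at (2,11); v=(-1,-1)
4. t=2 → L at (0,9); v=(1,-1)
5. t=9 → B at (9,0); v=(1,1)
6. t=3 → R at (12,3); v=(-1,1)
7. t=8 → T at (4,11); v=(-1,-1)
8. t=4 → L at (0,7); v=(1,-1)

Final position: (0,7)
Wall sequence: BRTLBRTL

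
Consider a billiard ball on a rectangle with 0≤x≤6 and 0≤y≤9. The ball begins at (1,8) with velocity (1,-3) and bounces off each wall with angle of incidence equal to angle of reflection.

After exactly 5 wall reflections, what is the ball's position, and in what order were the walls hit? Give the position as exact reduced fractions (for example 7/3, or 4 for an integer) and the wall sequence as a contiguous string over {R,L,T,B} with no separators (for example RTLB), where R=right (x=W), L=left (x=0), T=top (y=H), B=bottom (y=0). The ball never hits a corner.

Final position: (0,7)
Wall sequence: BRTBL

1. t=8/3 → B at (11/3,0); v=(1,3)
2. t=7/3 → R at (6,7); v=(-1,3)
3. t=2/3 → T at (16/3,9); v=(-1,-3)
4. t=3 → B at (7/3,0); v=(-1,3)
5. t=7/3 → L at (0,7); v=(1,3)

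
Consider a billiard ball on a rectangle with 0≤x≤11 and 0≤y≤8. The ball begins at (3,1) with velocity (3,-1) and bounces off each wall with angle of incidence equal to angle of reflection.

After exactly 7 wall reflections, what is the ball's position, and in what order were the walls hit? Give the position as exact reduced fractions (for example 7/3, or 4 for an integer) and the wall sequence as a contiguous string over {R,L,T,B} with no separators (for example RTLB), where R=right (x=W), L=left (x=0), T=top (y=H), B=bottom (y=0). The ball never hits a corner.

1. t=1 → B at (6,0); v=(3,1)
2. t=5/3 → R at (11,5/3); v=(-3,1)
3. t=11/3 → L at (0,16/3); v=(3,1)
4. t=8/3 → T at (8,8); v=(3,-1)
5. t=1 → R at (11,7); v=(-3,-1)
6. t=11/3 → L at (0,10/3); v=(3,-1)
7. t=10/3 → B at (10,0); v=(3,1)

Final position: (10,0)
Wall sequence: BRLTRLB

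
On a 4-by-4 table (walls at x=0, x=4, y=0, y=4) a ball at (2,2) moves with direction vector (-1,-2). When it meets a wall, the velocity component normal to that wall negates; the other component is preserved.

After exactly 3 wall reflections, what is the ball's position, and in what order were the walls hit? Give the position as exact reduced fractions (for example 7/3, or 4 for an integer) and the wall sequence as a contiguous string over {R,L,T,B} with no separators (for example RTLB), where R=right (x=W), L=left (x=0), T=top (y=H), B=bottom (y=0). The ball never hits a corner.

1. t=1 → B at (1,0); v=(-1,2)
2. t=1 → L at (0,2); v=(1,2)
3. t=1 → T at (1,4); v=(1,-2)

Final position: (1,4)
Wall sequence: BLT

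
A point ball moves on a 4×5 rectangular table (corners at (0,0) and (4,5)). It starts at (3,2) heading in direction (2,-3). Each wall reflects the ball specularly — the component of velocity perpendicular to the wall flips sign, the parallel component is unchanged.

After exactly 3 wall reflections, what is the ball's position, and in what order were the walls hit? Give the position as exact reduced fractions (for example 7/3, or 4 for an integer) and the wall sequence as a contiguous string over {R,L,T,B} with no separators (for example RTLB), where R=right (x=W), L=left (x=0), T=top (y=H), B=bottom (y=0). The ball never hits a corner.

1. t=1/2 → R at (4,1/2); v=(-2,-3)
2. t=1/6 → B at (11/3,0); v=(-2,3)
3. t=5/3 → T at (1/3,5); v=(-2,-3)

Final position: (1/3,5)
Wall sequence: RBT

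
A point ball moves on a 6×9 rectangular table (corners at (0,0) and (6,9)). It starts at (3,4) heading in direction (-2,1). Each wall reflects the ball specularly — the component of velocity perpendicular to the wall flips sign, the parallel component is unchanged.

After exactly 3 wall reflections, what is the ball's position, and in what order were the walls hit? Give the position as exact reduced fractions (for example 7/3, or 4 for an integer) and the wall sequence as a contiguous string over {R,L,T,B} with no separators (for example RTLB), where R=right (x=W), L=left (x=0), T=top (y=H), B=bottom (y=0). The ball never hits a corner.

Final position: (5,9)
Wall sequence: LRT

1. t=3/2 → L at (0,11/2); v=(2,1)
2. t=3 → R at (6,17/2); v=(-2,1)
3. t=1/2 → T at (5,9); v=(-2,-1)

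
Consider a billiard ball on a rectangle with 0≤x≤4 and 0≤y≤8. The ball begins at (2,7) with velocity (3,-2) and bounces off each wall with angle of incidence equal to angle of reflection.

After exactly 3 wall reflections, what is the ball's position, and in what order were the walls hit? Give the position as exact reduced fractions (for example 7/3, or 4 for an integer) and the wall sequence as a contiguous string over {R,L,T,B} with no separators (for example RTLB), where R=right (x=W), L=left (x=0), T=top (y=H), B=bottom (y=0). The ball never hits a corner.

1. t=2/3 → R at (4,17/3); v=(-3,-2)
2. t=4/3 → L at (0,3); v=(3,-2)
3. t=4/3 → R at (4,1/3); v=(-3,-2)

Final position: (4,1/3)
Wall sequence: RLR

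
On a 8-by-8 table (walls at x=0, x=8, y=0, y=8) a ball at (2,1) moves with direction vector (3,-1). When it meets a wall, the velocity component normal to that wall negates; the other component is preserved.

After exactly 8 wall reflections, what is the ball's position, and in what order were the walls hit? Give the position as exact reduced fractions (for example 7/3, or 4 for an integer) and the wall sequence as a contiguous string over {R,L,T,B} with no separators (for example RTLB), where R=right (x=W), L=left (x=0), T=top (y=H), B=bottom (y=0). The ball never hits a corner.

Final position: (0,5/3)
Wall sequence: BRLRTLRL

1. t=1 → B at (5,0); v=(3,1)
2. t=1 → R at (8,1); v=(-3,1)
3. t=8/3 → L at (0,11/3); v=(3,1)
4. t=8/3 → R at (8,19/3); v=(-3,1)
5. t=5/3 → T at (3,8); v=(-3,-1)
6. t=1 → L at (0,7); v=(3,-1)
7. t=8/3 → R at (8,13/3); v=(-3,-1)
8. t=8/3 → L at (0,5/3); v=(3,-1)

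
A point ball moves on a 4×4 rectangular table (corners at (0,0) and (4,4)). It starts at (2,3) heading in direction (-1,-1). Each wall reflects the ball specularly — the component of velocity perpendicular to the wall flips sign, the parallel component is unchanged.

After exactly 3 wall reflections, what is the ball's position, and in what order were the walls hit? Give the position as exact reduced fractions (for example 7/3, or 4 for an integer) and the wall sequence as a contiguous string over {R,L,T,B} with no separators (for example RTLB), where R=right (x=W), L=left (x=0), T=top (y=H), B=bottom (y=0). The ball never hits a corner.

1. t=2 → L at (0,1); v=(1,-1)
2. t=1 → B at (1,0); v=(1,1)
3. t=3 → R at (4,3); v=(-1,1)

Final position: (4,3)
Wall sequence: LBR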